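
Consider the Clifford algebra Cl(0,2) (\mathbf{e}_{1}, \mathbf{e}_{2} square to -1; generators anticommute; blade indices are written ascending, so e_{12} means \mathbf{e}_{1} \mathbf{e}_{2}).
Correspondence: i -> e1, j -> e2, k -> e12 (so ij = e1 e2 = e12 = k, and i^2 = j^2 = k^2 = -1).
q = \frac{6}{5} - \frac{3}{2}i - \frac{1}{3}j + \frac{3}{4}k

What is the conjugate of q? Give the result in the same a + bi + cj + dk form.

In blades: q = \frac{6}{5} - \frac{3}{2} e_{1} - \frac{1}{3} e_{2} + \frac{3}{4} e_{12}.
Conjugation here is Clifford conjugation: the scalar is fixed and the grade-1 and grade-2 blades all flip sign, giving \frac{6}{5} + \frac{3}{2} e_{1} + \frac{1}{3} e_{2} - \frac{3}{4} e_{12}; translating back:
Answer: \frac{6}{5} + \frac{3}{2}i + \frac{1}{3}j - \frac{3}{4}k


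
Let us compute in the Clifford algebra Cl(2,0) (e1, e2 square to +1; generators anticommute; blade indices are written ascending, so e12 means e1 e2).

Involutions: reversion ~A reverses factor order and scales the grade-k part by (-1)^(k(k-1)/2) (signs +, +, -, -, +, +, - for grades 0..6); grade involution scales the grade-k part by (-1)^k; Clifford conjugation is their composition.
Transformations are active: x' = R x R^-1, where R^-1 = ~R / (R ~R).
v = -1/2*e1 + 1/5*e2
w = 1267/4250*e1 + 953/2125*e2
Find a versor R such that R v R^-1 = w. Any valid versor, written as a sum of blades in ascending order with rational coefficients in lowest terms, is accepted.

R = v + w = -429/2125*e1 + 1378/2125*e2 works: the equal norms (29/100) guarantee its sandwich swaps v into w.
Answer: -429/2125*e1 + 1378/2125*e2


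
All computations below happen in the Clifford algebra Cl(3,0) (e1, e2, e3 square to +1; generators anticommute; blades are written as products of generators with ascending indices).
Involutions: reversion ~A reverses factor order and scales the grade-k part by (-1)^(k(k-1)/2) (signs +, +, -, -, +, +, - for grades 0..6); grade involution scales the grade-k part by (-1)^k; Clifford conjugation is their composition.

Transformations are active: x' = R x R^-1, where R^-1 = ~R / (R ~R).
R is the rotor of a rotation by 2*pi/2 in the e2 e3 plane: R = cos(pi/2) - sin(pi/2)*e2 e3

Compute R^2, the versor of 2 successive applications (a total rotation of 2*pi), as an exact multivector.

The rotor phase is half the rotation angle and phases add under composition, so 2 steps in the e2 e3 plane accumulate phase 2*(pi/2) = pi: R^2 = cos(pi) - sin(pi)*e2 e3.
cos(pi) = -1 and sin(pi) = 0, so R^2 = -1. The total rotation 2*pi is 1 full turn, so every vector returns to itself, yet the rotor is -1, on the OTHER sheet of the double cover (an odd number of 2*pi turns).
Answer: -1


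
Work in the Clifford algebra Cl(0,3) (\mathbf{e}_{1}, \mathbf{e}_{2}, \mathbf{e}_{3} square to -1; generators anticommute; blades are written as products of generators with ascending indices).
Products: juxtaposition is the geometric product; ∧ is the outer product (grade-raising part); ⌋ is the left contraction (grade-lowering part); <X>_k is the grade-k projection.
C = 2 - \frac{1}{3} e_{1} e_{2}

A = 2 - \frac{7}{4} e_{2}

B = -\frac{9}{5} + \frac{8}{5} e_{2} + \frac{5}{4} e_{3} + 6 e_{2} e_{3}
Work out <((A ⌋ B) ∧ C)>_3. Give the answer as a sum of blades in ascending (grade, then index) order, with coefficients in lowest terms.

step 1: -\frac{4}{5} + \frac{16}{5} e_{2} + 13 e_{3} + 12 e_{2} e_{3}
step 2: -\frac{8}{5} + \frac{32}{5} e_{2} + 26 e_{3} + \frac{4}{15} e_{1} e_{2} + 24 e_{2} e_{3} - \frac{13}{3} e_{1} e_{2} e_{3}
step 3: -\frac{13}{3} e_{1} e_{2} e_{3}
Answer: -\frac{13}{3} e_{1} e_{2} e_{3}


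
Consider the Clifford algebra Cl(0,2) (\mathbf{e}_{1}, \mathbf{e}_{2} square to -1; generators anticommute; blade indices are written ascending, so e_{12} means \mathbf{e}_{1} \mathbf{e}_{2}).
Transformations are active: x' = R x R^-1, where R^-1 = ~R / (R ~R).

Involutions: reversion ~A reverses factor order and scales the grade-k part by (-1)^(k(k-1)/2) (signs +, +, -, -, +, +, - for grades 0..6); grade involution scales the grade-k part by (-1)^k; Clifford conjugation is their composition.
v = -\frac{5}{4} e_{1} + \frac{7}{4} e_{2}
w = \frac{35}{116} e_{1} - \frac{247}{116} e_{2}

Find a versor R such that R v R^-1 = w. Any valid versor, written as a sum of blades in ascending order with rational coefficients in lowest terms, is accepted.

A norm check does it: q(v) = q(w) = -\frac{37}{8}, hence R = v + w = -\frac{55}{58} e_{1} - \frac{11}{29} e_{2} realises the map — parallel part kept, (v - w)/2 negated, v carried to w.
Answer: -\frac{55}{58} e_{1} - \frac{11}{29} e_{2}


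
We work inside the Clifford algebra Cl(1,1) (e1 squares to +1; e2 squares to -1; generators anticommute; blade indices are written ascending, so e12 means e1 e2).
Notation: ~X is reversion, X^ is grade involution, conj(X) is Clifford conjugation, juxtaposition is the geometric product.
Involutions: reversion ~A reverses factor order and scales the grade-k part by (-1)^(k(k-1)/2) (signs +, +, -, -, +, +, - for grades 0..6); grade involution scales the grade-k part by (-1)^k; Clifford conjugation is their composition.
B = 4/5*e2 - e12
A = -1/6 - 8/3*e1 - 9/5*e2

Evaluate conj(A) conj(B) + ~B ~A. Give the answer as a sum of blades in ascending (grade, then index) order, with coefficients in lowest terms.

first term: 36/25 + 9/5*e1 + 14/5*e2 - 23/10*e12
second term: 36/25 + 9/5*e1 + 38/15*e2 + 59/30*e12
Answer: 72/25 + 18/5*e1 + 16/3*e2 - 1/3*e12


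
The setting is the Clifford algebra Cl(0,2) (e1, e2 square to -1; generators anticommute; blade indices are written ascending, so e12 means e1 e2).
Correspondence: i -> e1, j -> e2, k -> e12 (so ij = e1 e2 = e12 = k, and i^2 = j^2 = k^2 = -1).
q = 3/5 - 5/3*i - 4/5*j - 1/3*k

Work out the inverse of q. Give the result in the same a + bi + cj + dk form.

In blades: q = 3/5 - 5/3*e1 - 4/5*e2 - 1/3*e12.
With qbar = 3/5 + 5/3*e1 + 4/5*e2 + 1/3*e12 (scalar fixed, mapped units negated), q qbar = 35/9 (the sum of squared coefficients), so q^-1 = qbar / (35/9) = 27/175 + 3/7*e1 + 36/175*e2 + 3/35*e12; translating back:
Answer: 27/175 + 3/7*i + 36/175*j + 3/35*k


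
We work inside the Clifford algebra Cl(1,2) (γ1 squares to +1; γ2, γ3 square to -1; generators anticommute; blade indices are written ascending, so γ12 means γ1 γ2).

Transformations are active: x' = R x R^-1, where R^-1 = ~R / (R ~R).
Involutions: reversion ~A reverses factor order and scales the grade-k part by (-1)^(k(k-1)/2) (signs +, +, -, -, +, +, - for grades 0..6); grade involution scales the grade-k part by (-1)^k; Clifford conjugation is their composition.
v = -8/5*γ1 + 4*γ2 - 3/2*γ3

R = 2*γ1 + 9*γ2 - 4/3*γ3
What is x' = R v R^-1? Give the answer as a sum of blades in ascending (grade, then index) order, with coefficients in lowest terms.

~R = 2*γ1 + 9*γ2 - 4/3*γ3, and R ~R = -709/9, so R^-1 = ~R / (-709/9).
R v = -206/5 + 112/5*γ12 - 77/15*γ13 - 49/6*γ23
Answer: 13088/3545*γ1 + 19192/3545*γ2 + 747/7090*γ3


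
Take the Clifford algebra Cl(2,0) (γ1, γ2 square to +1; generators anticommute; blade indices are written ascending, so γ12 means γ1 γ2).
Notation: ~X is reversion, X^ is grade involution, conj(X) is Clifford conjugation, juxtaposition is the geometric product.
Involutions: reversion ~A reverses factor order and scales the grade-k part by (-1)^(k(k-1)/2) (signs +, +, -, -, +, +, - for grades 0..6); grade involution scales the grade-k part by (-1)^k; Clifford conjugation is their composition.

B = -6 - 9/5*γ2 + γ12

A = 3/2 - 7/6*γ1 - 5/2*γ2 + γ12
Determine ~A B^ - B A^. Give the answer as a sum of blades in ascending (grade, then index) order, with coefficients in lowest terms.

first term: -25/2 + 77/10*γ1 + 248/15*γ2 + 27/5*γ12
second term: -29/2 - 27/10*γ1 - 283/15*γ2 - 12/5*γ12
Answer: 2 + 52/5*γ1 + 177/5*γ2 + 39/5*γ12


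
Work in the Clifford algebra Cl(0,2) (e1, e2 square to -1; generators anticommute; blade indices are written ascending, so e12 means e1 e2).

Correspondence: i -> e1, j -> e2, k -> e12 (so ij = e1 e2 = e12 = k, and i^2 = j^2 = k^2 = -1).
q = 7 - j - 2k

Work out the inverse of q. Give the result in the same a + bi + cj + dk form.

In blades: q = 7 - e2 - 2*e12.
With qbar = 7 + e2 + 2*e12 (scalar fixed, mapped units negated), q qbar = 54 (the sum of squared coefficients), so q^-1 = qbar / (54) = 7/54 + 1/54*e2 + 1/27*e12; translating back:
Answer: 7/54 + 1/54*j + 1/27*k


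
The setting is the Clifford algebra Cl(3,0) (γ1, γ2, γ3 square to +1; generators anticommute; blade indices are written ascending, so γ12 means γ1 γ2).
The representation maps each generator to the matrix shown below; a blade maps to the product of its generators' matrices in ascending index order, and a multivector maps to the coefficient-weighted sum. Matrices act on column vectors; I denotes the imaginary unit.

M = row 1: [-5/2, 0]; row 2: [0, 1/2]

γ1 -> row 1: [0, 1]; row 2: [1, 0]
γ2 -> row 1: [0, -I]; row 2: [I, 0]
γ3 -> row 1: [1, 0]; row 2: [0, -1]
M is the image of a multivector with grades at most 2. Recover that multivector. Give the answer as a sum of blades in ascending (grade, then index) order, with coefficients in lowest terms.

Method: 1, rho(γ1), rho(γ2), rho(γ3) form a trace-orthogonal basis of the 2x2 complex matrices (tr(X Y) = 2 if X = Y, else 0), so M = m0*1 + m1*rho(γ1) + m2*rho(γ2) + m3*rho(γ3) with m0 = tr(M)/2 = -1, m1 = tr(M rho(γ1))/2 = 0, m2 = tr(M rho(γ2))/2 = 0, m3 = tr(M rho(γ3))/2 = -3/2.
Multiplying table entries, the bivector images are rho(γ12) = I*rho(γ3), rho(γ13) = -I*rho(γ2), rho(γ23) = I*rho(γ1); with real blade coefficients the real parts of m0..m3 are the coefficients of 1, γ1, γ2, γ3 and the imaginary parts give the bivectors (γ23: Im m1, γ13: -Im m2, γ12: Im m3).
Answer: -1 - 3/2*γ3


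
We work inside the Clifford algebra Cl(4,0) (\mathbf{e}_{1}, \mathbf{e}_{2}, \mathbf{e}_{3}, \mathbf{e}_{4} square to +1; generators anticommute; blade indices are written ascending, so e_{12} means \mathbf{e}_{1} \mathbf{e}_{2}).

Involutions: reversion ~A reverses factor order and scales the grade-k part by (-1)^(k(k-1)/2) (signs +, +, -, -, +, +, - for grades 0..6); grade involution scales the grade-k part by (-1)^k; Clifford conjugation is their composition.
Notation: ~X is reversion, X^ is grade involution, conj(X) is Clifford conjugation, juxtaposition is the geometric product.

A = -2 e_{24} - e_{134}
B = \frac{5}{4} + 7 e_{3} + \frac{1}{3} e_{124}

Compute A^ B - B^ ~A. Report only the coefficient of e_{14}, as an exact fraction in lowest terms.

first term: \frac{2}{3} e_{1} - 7 e_{14} + \frac{1}{3} e_{23} - \frac{5}{2} e_{24} + \frac{5}{4} e_{134} + 14 e_{234}
second term: \frac{2}{3} e_{1} + 7 e_{14} + \frac{1}{3} e_{23} + \frac{5}{2} e_{24} + \frac{5}{4} e_{134} + 14 e_{234}
Answer: -14


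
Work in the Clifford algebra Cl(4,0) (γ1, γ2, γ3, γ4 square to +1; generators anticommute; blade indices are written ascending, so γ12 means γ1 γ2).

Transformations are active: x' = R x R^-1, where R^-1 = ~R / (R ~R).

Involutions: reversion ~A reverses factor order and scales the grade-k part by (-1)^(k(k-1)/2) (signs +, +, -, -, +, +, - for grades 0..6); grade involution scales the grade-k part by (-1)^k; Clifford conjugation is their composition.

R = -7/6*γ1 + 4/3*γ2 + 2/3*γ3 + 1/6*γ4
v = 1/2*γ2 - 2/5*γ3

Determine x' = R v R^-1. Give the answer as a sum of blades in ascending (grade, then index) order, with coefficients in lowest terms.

~R = -7/6*γ1 + 4/3*γ2 + 2/3*γ3 + 1/6*γ4, and R ~R = 65/18, so R^-1 = ~R / (65/18).
R v = 2/5 - 7/12*γ12 + 7/15*γ13 - 13/15*γ23 - 1/12*γ24 + 1/15*γ34
Answer: -84/325*γ1 - 133/650*γ2 + 178/325*γ3 + 12/325*γ4


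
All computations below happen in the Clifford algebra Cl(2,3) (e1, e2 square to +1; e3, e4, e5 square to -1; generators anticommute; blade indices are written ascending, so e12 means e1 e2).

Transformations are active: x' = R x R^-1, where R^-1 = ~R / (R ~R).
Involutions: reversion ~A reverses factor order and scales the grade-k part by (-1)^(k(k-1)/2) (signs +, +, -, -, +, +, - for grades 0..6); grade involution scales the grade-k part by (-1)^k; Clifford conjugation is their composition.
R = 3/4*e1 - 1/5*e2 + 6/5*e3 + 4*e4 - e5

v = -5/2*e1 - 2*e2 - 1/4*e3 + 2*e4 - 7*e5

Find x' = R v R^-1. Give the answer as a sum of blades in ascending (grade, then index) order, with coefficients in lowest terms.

~R = 3/4*e1 - 1/5*e2 + 6/5*e3 + 4*e4 - e5, and R ~R = -1427/80, so R^-1 = ~R / (-1427/80).
R v = -647/40 - 2*e12 + 45/16*e13 + 23/2*e14 - 31/4*e15 + 49/20*e23 + 38/5*e24 - 3/5*e25 + 17/5*e34 - 173/20*e35 - 26*e45
Answer: 11017/2854*e1 + 11682/7135*e2 + 69247/28540*e3 + 7498/1427*e4 + 7401/1427*e5


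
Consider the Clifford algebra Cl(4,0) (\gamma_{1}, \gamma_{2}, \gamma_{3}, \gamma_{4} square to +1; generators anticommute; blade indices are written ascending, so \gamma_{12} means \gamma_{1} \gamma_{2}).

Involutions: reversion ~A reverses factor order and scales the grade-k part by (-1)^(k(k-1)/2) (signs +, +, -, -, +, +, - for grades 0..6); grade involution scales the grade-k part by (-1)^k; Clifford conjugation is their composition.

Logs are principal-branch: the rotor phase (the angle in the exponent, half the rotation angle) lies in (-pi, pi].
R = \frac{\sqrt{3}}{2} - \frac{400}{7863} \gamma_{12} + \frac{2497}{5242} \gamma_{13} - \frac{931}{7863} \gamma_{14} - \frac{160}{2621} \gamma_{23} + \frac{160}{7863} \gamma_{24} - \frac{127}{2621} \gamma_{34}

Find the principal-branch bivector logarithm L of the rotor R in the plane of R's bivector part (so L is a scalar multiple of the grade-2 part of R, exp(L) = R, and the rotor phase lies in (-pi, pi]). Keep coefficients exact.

The scalar part of R is \frac{\sqrt{3}}{2}, so the principal-branch rotor phase is pinned; divide the bivector part by its sine to get the unit plane — L is the phase times that plane.
Concretely: cos(phase) = \frac{\sqrt{3}}{2} gives phase = ±\frac{\pi}{6}, and since phase/sin(phase) is even the sign is immaterial: L = (phase/sin(phase)) * <R>_2 = (\frac{\pi}{3}) * <R>_2.
Answer: - \frac{400 \pi}{23589} \gamma_{12} + \frac{2497 \pi}{15726} \gamma_{13} - \frac{931 \pi}{23589} \gamma_{14} - \frac{160 \pi}{7863} \gamma_{23} + \frac{160 \pi}{23589} \gamma_{24} - \frac{127 \pi}{7863} \gamma_{34}


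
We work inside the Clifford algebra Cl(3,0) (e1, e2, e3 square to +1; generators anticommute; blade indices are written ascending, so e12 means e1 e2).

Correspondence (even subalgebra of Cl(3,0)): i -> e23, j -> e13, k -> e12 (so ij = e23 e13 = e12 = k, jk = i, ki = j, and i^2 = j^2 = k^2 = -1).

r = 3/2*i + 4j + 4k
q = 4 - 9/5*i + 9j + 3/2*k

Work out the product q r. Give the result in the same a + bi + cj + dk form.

In blades: q = 4 + 3/2*e12 + 9*e13 - 9/5*e23, r = 4*e12 + 4*e13 + 3/2*e23.
Distribute q over r term by term (generator squares from the signature, products reordered to ascending indices): (4)*r = 16*e12 + 16*e13 + 6*e23; (3/2*e12)*r = -6 + 9/4*e13 - 6*e23; (9*e13)*r = -36 - 27/2*e12 + 36*e23; (-9/5*e23)*r = 27/10 - 36/5*e12 + 36/5*e13.
Sum: -393/10 - 47/10*e12 + 509/20*e13 + 36*e23; translating back through the correspondence:
Answer: -393/10 + 36i + 509/20*j - 47/10*k


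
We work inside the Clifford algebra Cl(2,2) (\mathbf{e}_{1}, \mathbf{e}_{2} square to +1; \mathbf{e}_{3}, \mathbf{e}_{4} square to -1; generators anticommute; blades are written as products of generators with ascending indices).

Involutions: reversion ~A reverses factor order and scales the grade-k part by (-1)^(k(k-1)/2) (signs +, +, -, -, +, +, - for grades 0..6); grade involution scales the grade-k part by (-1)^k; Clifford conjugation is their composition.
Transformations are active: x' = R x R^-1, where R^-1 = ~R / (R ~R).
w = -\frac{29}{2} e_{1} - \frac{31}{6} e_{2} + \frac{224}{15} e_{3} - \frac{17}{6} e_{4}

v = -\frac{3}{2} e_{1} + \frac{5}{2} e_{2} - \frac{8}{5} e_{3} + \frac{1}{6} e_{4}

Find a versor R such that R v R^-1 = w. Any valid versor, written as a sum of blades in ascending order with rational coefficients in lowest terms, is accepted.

Key observation: q(v) = q(w) = \frac{5321}{900} (sandwiches preserve the norm), so R = v + w = -16 e_{1} - \frac{8}{3} e_{2} + \frac{40}{3} e_{3} - \frac{8}{3} e_{4} works whenever it is invertible — the component of v along it is kept and (v - w)/2 reverses, sending v to w.
Answer: -16 e_{1} - \frac{8}{3} e_{2} + \frac{40}{3} e_{3} - \frac{8}{3} e_{4}


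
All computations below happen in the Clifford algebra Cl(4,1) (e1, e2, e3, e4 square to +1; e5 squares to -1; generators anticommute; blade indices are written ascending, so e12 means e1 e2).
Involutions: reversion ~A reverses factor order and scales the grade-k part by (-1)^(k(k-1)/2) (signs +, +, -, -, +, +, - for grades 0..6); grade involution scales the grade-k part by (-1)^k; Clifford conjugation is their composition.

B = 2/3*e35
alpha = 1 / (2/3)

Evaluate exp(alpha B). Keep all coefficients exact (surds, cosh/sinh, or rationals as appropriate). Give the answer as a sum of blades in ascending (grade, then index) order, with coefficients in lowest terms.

B^2 = (2/3)^2*(e35)^2 = 4/9*(+1) = 4/9 (a basis 2-blade squares to minus the product of its generators' squares).
B^2 = 4/9 — since the square is positive, the closed form is hyperbolic: l = 2/3, alpha*l = 1, so exp(alpha B) = cosh(1) + (sinh(1)/(2/3))*B = cosh(1) + (3*sinh(1)/2)*B.
Answer: cosh(1) + sinh(1)*e35


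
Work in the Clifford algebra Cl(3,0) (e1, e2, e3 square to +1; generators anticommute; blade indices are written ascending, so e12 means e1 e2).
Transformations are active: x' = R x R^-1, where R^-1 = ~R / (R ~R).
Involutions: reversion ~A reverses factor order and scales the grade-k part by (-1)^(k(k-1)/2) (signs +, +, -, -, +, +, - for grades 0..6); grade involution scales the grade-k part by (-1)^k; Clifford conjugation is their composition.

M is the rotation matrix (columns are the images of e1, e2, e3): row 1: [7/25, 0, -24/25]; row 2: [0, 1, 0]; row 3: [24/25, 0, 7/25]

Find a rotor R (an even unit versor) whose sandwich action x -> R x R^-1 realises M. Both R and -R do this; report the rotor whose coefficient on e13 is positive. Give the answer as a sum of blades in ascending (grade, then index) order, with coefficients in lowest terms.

Method: write R = a + b12*e12 + b13*e13 + b23*e23 with a^2 + b12^2 + b13^2 + b23^2 = 1 (so R^-1 = ~R). Expanding the columns R e_j ~R gives tr M = 4a^2 - 1 and, from the antisymmetric part, M21 - M12 = -4a*b12, M13 - M31 = 4a*b13, M32 - M23 = -4a*b23.
Here tr M = 39/25, so a^2 = (1 + tr M)/4 = 16/25 and a = ±4/5. Taking a = 4/5: M21 - M12 = 0, M13 - M31 = -48/25, M32 - M23 = 0, giving b12 = 0, b13 = -3/5, b23 = 0, i.e. R = 4/5 - 3/5*e13.
Its e13 coefficient is negative, so report the other preimage -R.
Answer: -4/5 + 3/5*e13. Key observation: the double cover Spin(3) -> SO(3) sends R and -R to the same matrix (trace 39/25 here), so the stated sign of the e13 coefficient is what selects one sheet.


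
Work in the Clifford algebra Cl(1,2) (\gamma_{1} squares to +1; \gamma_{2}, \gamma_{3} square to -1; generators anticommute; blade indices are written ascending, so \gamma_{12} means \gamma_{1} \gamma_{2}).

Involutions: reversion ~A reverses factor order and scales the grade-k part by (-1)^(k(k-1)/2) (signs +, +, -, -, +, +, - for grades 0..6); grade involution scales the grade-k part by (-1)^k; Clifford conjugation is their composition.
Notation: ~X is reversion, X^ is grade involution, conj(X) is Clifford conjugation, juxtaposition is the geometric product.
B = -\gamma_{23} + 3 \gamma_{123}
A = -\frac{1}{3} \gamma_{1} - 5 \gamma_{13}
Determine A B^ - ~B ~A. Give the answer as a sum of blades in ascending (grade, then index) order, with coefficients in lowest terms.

first term: -15 \gamma_{2} + 5 \gamma_{12} + \gamma_{23} + \frac{1}{3} \gamma_{123}
second term: 15 \gamma_{2} - 5 \gamma_{12} + \gamma_{23} - \frac{1}{3} \gamma_{123}
Answer: -30 \gamma_{2} + 10 \gamma_{12} + \frac{2}{3} \gamma_{123}


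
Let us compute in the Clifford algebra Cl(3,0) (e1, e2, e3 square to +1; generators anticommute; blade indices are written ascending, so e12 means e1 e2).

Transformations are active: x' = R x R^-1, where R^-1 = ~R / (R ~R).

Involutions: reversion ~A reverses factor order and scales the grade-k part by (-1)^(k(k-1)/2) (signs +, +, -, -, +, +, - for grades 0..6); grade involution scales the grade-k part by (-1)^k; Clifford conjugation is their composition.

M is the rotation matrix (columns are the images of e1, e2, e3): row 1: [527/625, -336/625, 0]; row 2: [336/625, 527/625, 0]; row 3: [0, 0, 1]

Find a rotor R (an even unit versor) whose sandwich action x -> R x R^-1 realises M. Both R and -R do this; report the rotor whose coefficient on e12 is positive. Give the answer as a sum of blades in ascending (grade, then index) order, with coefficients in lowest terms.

Method: write R = a + b12*e12 + b13*e13 + b23*e23 with a^2 + b12^2 + b13^2 + b23^2 = 1 (so R^-1 = ~R). Expanding the columns R e_j ~R gives tr M = 4a^2 - 1 and, from the antisymmetric part, M21 - M12 = -4a*b12, M13 - M31 = 4a*b13, M32 - M23 = -4a*b23.
Here tr M = 1679/625, so a^2 = (1 + tr M)/4 = 576/625 and a = ±24/25. Taking a = 24/25: M21 - M12 = 672/625, M13 - M31 = 0, M32 - M23 = 0, giving b12 = -7/25, b13 = 0, b23 = 0, i.e. R = 24/25 - 7/25*e12.
Its e12 coefficient is negative, so report the other preimage -R.
Answer: -24/25 + 7/25*e12. Key observation: the double cover Spin(3) -> SO(3) sends R and -R to the same matrix (trace 1679/625 here), so the stated sign of the e12 coefficient is what selects one sheet.


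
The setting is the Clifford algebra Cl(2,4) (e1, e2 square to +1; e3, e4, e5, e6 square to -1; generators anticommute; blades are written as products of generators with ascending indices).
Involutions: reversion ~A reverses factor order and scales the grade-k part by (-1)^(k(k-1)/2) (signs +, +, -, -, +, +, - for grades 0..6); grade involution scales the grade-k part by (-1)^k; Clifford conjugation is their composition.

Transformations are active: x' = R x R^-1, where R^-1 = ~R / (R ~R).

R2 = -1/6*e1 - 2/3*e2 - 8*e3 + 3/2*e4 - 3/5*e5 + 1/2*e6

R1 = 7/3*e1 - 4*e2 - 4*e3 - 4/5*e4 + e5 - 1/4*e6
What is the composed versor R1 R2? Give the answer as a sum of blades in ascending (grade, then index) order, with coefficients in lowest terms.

Distribute over the terms of R1 (each basis-blade product reordered to ascending indices, repeated generators contracted through their squares):
(7/3*e1) R2 = -7/18 - 14/9*e1 e2 - 56/3*e1 e3 + 7/2*e1 e4 - 7/5*e1 e5 + 7/6*e1 e6
(-4*e2) R2 = 8/3 - 2/3*e1 e2 + 32*e2 e3 - 6*e2 e4 + 12/5*e2 e5 - 2*e2 e6
(-4*e3) R2 = -32 - 2/3*e1 e3 - 8/3*e2 e3 - 6*e3 e4 + 12/5*e3 e5 - 2*e3 e6
(-4/5*e4) R2 = 6/5 - 2/15*e1 e4 - 8/15*e2 e4 - 32/5*e3 e4 + 12/25*e4 e5 - 2/5*e4 e6
(e5) R2 = 3/5 + 1/6*e1 e5 + 2/3*e2 e5 + 8*e3 e5 - 3/2*e4 e5 + 1/2*e5 e6
(-1/4*e6) R2 = 1/8 - 1/24*e1 e6 - 1/6*e2 e6 - 2*e3 e6 + 3/8*e4 e6 - 3/20*e5 e6
Summing the partial products and collecting blades:
Answer: -10007/360 - 20/9*e1 e2 - 58/3*e1 e3 + 101/30*e1 e4 - 37/30*e1 e5 + 9/8*e1 e6 + 88/3*e2 e3 - 98/15*e2 e4 + 46/15*e2 e5 - 13/6*e2 e6 - 62/5*e3 e4 + 52/5*e3 e5 - 4*e3 e6 - 51/50*e4 e5 - 1/40*e4 e6 + 7/20*e5 e6


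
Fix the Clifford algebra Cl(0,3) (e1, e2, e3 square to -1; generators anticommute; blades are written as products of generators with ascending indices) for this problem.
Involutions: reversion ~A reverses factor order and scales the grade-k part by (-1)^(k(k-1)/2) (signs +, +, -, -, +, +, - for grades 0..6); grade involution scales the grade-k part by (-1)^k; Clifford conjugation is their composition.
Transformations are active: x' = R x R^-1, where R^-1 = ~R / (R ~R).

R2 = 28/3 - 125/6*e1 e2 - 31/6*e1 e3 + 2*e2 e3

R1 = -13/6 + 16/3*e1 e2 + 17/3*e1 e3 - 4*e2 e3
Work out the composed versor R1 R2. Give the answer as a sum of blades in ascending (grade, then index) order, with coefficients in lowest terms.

Distribute over the terms of R1 (each basis-blade product reordered to ascending indices, repeated generators contracted through their squares):
(-13/6) R2 = -182/9 + 1625/36*e1 e2 + 403/36*e1 e3 - 13/3*e2 e3
(16/3*e1 e2) R2 = 1000/9 + 448/9*e1 e2 - 32/3*e1 e3 - 248/9*e2 e3
(17/3*e1 e3) R2 = 527/18 + 34/3*e1 e2 + 476/9*e1 e3 + 2125/18*e2 e3
(-4*e2 e3) R2 = 8 - 62/3*e1 e2 + 250/3*e1 e3 - 112/3*e2 e3
Summing the partial products and collecting blades:
Answer: 769/6 + 1027/12*e1 e2 + 547/4*e1 e3 + 293/6*e2 e3


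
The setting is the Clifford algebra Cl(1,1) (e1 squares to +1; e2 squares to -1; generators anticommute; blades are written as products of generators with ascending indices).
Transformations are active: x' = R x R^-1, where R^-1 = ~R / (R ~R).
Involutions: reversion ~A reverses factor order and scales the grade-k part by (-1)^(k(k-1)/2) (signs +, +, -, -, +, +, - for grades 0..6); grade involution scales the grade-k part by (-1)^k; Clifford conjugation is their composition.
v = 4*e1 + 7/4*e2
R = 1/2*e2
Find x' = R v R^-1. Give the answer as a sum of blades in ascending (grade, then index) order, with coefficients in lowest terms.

~R = 1/2*e2, and R ~R = -1/4, so R^-1 = ~R / (-1/4).
R v = -7/8 - 2*e1 e2
Answer: -4*e1 + 7/4*e2


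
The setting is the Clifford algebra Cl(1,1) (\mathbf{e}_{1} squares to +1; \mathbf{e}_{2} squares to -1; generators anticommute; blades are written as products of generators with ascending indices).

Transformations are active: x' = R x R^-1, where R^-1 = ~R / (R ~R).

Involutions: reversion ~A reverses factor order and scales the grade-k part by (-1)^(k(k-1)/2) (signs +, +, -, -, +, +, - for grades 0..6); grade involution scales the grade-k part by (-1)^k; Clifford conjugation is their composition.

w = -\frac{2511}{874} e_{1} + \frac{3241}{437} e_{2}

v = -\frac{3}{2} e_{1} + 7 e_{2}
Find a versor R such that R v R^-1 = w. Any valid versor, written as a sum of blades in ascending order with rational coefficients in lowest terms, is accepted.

R = v + w = -\frac{1911}{437} e_{1} + \frac{6300}{437} e_{2} works: the equal norms (-\frac{187}{4}) guarantee its sandwich swaps v into w.
Answer: -\frac{1911}{437} e_{1} + \frac{6300}{437} e_{2}


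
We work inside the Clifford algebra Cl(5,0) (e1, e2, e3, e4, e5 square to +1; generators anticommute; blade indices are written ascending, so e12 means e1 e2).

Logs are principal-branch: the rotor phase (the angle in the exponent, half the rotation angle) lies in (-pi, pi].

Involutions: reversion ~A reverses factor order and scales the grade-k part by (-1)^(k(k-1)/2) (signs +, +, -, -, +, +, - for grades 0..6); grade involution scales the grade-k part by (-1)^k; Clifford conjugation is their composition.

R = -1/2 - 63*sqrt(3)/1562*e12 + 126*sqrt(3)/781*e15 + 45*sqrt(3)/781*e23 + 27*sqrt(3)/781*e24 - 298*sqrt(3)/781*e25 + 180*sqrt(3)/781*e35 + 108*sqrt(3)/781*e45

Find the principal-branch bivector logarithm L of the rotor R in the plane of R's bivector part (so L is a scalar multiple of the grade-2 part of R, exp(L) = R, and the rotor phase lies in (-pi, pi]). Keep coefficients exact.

The scalar part of R is -1/2, which fixes the principal-branch rotor phase; the unit plane is then the bivector part divided by the sine of that phase, and L is that plane scaled by the phase.
Concretely: cos(phase) = -1/2 gives phase = ±2*pi/3, and since phase/sin(phase) is even the sign is immaterial: L = (phase/sin(phase)) * <R>_2 = (4*sqrt(3)*pi/9) * <R>_2.
Answer: -42*pi/781*e12 + 168*pi/781*e15 + 60*pi/781*e23 + 36*pi/781*e24 - 1192*pi/2343*e25 + 240*pi/781*e35 + 144*pi/781*e45


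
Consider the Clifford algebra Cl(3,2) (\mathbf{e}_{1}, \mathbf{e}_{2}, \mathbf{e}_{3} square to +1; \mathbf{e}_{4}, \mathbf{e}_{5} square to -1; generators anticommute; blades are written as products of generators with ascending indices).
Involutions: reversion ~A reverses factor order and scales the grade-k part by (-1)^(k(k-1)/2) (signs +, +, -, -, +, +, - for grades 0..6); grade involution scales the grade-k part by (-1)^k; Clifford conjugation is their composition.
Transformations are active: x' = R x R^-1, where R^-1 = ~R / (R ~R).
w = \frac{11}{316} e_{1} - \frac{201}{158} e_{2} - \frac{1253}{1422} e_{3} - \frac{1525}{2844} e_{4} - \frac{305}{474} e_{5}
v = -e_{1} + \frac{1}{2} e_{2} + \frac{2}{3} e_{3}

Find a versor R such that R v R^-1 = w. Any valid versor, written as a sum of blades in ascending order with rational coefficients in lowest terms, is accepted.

Equal squares first: v^2 = w^2 = \frac{61}{36}. Then v + w = -\frac{305}{316} e_{1} - \frac{61}{79} e_{2} - \frac{305}{1422} e_{3} - \frac{1525}{2844} e_{4} - \frac{305}{474} e_{5} is a versor taking v to w, provided it is invertible.
Answer: -\frac{305}{316} e_{1} - \frac{61}{79} e_{2} - \frac{305}{1422} e_{3} - \frac{1525}{2844} e_{4} - \frac{305}{474} e_{5}


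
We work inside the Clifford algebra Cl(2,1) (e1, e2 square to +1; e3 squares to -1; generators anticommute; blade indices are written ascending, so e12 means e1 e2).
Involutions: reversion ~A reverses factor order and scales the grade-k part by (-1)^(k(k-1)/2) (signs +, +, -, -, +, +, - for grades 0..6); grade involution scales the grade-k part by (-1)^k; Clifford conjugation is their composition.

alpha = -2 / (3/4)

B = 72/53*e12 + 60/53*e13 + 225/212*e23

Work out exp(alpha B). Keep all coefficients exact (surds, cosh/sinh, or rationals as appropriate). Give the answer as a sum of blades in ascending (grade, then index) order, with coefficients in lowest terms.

B^2 term by term: the squares give (72/53)^2*(e12)^2 + (60/53)^2*(e13)^2 + (225/212)^2*(e23)^2 = 5184/2809*(-1) + 3600/2809*(+1) + 50625/44944*(+1) = 9/16 (each basis 2-blade squares to minus the product of its generators' squares); cross terms between blades sharing an index anticommute and cancel. So B^2 = 9/16.
B^2 = 9/16 — hyperbolic case — the even/odd split gives cosh and sinh: l = 3/4, alpha*l = -2, so exp(alpha B) = cosh(-2) + (sinh(-2)/(3/4))*B = cosh(2) + (-4*sinh(2)/3)*B.
Answer: cosh(2) - 96*sinh(2)/53*e12 - 80*sinh(2)/53*e13 - 75*sinh(2)/53*e23


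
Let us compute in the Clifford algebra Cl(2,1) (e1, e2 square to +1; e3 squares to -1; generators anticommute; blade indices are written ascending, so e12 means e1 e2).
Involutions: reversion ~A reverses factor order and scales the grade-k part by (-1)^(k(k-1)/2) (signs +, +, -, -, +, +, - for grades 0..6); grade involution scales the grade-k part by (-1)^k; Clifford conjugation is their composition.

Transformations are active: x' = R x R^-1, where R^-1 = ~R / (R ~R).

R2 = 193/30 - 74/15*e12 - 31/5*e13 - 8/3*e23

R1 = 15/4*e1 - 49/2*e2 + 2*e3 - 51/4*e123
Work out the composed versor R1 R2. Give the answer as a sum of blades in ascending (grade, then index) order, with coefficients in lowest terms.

Distribute over the terms of R1 (each basis-blade product reordered to ascending indices, repeated generators contracted through their squares):
(15/4*e1) R2 = 193/8*e1 - 37/2*e2 - 93/4*e3 - 10*e123
(-49/2*e2) R2 = -1813/15*e1 - 9457/60*e2 + 196/3*e3 - 1519/10*e123
(2*e3) R2 = -62/5*e1 - 16/3*e2 + 193/15*e3 - 148/15*e123
(-51/4*e123) R2 = 34*e1 - 1581/20*e2 - 629/10*e3 - 3281/40*e123
Summing the partial products and collecting blades:
Answer: -9017/120*e1 - 521/2*e2 - 159/20*e3 - 6091/24*e123


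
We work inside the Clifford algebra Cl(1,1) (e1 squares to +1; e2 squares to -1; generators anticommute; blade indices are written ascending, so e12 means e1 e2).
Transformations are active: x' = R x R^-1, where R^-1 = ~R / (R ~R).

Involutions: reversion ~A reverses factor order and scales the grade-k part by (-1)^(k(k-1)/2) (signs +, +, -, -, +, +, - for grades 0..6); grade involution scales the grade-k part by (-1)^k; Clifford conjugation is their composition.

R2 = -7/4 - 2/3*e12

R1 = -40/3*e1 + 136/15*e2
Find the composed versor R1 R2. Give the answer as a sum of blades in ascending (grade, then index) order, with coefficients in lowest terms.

Distribute over the terms of R1 (each basis-blade product reordered to ascending indices, repeated generators contracted through their squares):
(-40/3*e1) R2 = 70/3*e1 + 80/9*e2
(136/15*e2) R2 = -272/45*e1 - 238/15*e2
Summing the partial products and collecting blades:
Answer: 778/45*e1 - 314/45*e2


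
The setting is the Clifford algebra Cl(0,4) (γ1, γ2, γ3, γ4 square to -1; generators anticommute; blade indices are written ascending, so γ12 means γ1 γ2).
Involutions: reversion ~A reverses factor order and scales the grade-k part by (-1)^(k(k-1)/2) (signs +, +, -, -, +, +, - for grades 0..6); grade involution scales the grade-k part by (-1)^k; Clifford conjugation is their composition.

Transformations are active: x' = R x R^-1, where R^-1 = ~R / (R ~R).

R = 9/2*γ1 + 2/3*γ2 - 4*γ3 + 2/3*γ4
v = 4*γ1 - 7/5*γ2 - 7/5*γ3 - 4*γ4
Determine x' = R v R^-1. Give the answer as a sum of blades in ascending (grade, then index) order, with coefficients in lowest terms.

~R = 9/2*γ1 + 2/3*γ2 - 4*γ3 + 2/3*γ4, and R ~R = -1337/36, so R^-1 = ~R / (-1337/36).
R v = -20 - 269/30*γ12 + 97/10*γ13 - 62/3*γ14 - 98/15*γ23 - 26/15*γ24 + 254/15*γ34
Answer: 1132/1337*γ1 + 14159/6685*γ2 - 19441/6685*γ3 + 6308/1337*γ4


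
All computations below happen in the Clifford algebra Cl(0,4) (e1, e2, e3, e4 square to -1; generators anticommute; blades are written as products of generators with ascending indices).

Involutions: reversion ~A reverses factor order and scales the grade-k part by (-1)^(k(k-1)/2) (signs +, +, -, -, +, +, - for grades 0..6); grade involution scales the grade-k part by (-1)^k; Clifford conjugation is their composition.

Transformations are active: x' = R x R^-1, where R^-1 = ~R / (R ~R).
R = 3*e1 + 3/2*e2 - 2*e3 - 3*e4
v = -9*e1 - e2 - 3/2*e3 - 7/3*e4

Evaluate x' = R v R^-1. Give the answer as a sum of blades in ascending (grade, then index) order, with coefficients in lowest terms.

~R = 3*e1 + 3/2*e2 - 2*e3 - 3*e4, and R ~R = -97/4, so R^-1 = ~R / (-97/4).
R v = 37/2 + 21/2*e1 e2 - 45/2*e1 e3 - 34*e1 e4 - 17/4*e2 e3 - 13/2*e2 e4 + 1/6*e3 e4
Answer: 429/97*e1 - 125/97*e2 + 883/194*e3 + 2011/291*e4


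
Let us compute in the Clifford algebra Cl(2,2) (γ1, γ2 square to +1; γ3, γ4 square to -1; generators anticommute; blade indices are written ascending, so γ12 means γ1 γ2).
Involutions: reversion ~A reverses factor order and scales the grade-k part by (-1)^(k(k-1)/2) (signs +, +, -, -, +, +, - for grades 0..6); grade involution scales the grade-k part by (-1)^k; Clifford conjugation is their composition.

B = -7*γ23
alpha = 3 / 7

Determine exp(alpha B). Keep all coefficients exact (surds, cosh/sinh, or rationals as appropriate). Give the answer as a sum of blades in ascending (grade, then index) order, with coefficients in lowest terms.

B^2 = (-7)^2*(γ23)^2 = 49*(+1) = 49 (a basis 2-blade squares to minus the product of its generators' squares).
B^2 = 49 — the positive square puts this in the hyperbolic regime; l = 7, alpha*l = 3, so exp(alpha B) = cosh(3) + (sinh(3)/7)*B = cosh(3) + (sinh(3)/7)*B.
Answer: cosh(3) - sinh(3)*γ23


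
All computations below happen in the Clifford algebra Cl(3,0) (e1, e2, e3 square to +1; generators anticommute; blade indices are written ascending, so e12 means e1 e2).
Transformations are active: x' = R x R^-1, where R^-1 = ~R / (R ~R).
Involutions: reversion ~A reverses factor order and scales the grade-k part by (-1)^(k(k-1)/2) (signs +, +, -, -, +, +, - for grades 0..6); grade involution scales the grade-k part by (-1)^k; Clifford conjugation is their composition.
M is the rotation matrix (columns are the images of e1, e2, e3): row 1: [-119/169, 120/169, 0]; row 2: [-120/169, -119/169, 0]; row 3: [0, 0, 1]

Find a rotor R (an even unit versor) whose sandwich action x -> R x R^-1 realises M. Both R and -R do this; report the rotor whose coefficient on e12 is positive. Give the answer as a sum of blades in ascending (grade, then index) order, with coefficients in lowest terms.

Method: write R = a + b12*e12 + b13*e13 + b23*e23 with a^2 + b12^2 + b13^2 + b23^2 = 1 (so R^-1 = ~R). Expanding the columns R e_j ~R gives tr M = 4a^2 - 1 and, from the antisymmetric part, M21 - M12 = -4a*b12, M13 - M31 = 4a*b13, M32 - M23 = -4a*b23.
Here tr M = -69/169, so a^2 = (1 + tr M)/4 = 25/169 and a = ±5/13. Taking a = 5/13: M21 - M12 = -240/169, M13 - M31 = 0, M32 - M23 = 0, giving b12 = 12/13, b13 = 0, b23 = 0, i.e. R = 5/13 + 12/13*e12.
Its e12 coefficient is already positive.
Answer: 5/13 + 12/13*e12. Why the constraint matters: R and -R act identically through the sandwich — M has trace -69/169 either way — so only the sign condition on e12 picks one of the two preimages.


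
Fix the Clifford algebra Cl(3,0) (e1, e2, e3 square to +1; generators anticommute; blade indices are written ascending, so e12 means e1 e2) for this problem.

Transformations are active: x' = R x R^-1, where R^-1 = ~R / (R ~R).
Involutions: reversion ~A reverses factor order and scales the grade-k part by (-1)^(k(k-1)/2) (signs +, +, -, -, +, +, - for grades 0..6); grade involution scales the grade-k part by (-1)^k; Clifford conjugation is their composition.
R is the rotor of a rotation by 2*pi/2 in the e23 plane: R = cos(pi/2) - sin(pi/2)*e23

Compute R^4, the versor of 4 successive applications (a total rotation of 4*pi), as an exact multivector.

Half-angle bookkeeping: 4 applications in e23 add up to rotor phase 4*pi/2 = 2*pi, so R^4 = cos(2*pi) - sin(2*pi)*e23.
cos(2*pi) = 1 and sin(2*pi) = 0, so R^4 = 1. The total rotation 4*pi is 2 full turns, so every vector returns to itself, yet the rotor is +1, back on the identity sheet (an even number of 2*pi turns).
Answer: 1


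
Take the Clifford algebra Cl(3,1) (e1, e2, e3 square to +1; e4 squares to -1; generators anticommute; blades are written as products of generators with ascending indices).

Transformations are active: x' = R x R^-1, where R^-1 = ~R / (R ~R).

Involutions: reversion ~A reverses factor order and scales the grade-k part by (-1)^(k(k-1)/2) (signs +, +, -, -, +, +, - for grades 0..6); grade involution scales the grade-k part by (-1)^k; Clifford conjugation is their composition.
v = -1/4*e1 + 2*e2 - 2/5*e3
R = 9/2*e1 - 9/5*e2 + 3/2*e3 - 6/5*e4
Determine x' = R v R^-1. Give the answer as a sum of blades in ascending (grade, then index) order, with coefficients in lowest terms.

~R = 9/2*e1 - 9/5*e2 + 3/2*e3 - 6/5*e4, and R ~R = 243/10, so R^-1 = ~R / (243/10).
R v = -213/40 + 171/20*e1 e2 - 57/40*e1 e3 - 3/10*e1 e4 - 57/25*e2 e3 + 12/5*e2 e4 - 12/25*e3 e4
Answer: -31/18*e1 - 109/90*e2 - 139/540*e3 + 71/135*e4


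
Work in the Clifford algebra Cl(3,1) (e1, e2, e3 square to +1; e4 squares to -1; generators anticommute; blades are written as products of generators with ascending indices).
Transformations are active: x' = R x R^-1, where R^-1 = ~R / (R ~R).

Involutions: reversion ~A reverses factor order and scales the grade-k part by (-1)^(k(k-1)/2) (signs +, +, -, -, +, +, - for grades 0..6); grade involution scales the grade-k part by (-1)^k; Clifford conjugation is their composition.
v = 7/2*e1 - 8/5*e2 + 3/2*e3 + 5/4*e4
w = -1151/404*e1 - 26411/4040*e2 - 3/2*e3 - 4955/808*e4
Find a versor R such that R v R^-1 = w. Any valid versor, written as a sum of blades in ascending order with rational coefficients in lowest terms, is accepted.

Take R = v + w = 263/404*e1 - 6575/808*e2 - 3945/808*e4. Because q(v) = q(w) = 6199/400, conjugation by R sends v exactly to w.
Answer: 263/404*e1 - 6575/808*e2 - 3945/808*e4


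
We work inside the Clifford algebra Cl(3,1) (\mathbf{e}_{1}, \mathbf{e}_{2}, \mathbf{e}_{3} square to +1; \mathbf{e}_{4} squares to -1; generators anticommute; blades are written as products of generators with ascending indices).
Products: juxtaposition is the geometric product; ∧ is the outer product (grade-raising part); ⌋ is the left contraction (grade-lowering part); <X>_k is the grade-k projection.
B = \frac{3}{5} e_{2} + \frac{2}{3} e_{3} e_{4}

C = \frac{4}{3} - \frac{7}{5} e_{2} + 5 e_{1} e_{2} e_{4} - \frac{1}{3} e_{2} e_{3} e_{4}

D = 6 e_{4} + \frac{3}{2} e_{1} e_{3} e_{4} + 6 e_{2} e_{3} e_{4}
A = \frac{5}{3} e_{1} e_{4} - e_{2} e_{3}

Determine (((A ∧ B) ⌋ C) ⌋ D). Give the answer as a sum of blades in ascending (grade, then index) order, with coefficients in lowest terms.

step 1: -e_{1} e_{2} e_{4}
step 2: -5
step 3: -30 e_{4} - \frac{15}{2} e_{1} e_{3} e_{4} - 30 e_{2} e_{3} e_{4}
Answer: -30 e_{4} - \frac{15}{2} e_{1} e_{3} e_{4} - 30 e_{2} e_{3} e_{4}
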